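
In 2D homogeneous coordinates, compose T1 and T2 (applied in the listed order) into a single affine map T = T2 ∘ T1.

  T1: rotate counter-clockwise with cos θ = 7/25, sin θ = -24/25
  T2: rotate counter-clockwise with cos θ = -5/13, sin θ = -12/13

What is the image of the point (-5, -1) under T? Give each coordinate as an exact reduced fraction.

T(p) = (127/25, 11/25)

T1 rotate counter-clockwise with cos θ = 7/25, sin θ = -24/25: (-5, -1) → (-59/25, 113/25)
T2 rotate counter-clockwise with cos θ = -5/13, sin θ = -12/13: (-59/25, 113/25) → (127/25, 11/25)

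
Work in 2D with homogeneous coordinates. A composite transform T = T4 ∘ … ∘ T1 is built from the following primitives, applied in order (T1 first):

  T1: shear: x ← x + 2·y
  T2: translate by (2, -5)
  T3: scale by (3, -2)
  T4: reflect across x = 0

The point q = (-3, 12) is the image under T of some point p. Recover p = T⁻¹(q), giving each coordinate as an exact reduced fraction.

T1 = [1 2 0; 0 1 0; 0 0 1]
T2·T1 = [1 2 2; 0 1 -5; 0 0 1]
T3·…·T1 = [3 6 6; 0 -2 10; 0 0 1]
T4·…·T1 = [-3 -6 -6; 0 -2 10; 0 0 1]
det M = 6; M⁻¹ = [-1/3 1 -12; 0 -1/2 5; 0 0 1]
M⁻¹ · (-3, 12)ᵀ = (1, -1)ᵀ

p = (1, -1)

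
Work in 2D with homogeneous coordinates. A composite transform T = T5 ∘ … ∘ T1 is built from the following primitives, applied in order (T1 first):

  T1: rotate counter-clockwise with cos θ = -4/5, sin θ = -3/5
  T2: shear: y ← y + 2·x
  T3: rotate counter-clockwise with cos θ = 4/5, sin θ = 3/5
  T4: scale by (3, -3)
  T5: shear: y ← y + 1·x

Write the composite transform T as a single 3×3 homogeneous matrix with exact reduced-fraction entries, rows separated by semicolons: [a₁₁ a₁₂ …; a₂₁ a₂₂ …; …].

T1 = [-4/5 3/5 0; -3/5 -4/5 0; 0 0 1]
T2·T1 = [-4/5 3/5 0; -11/5 2/5 0; 0 0 1]
T3·…·T1 = [17/25 6/25 0; -56/25 17/25 0; 0 0 1]
T4·…·T1 = [51/25 18/25 0; 168/25 -51/25 0; 0 0 1]
T5·…·T1 = [51/25 18/25 0; 219/25 -33/25 0; 0 0 1]

T = [51/25 18/25 0; 219/25 -33/25 0; 0 0 1]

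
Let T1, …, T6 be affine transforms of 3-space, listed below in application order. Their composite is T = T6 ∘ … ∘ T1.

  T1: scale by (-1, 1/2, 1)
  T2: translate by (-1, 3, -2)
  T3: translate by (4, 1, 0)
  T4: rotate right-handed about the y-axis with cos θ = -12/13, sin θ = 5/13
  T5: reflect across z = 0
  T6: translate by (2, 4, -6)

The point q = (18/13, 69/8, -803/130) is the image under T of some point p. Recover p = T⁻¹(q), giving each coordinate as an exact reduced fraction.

p = (5/2, 5/4, 8/5)

T1 = [-1 0 0 0; 0 1/2 0 0; 0 0 1 0; 0 0 0 1]
T2·T1 = [-1 0 0 -1; 0 1/2 0 3; 0 0 1 -2; 0 0 0 1]
T3·…·T1 = [-1 0 0 3; 0 1/2 0 4; 0 0 1 -2; 0 0 0 1]
T4·…·T1 = [12/13 0 5/13 -46/13; 0 1/2 0 4; 5/13 0 -12/13 9/13; 0 0 0 1]
T5·…·T1 = [12/13 0 5/13 -46/13; 0 1/2 0 4; -5/13 0 12/13 -9/13; 0 0 0 1]
T6·…·T1 = [12/13 0 5/13 -20/13; 0 1/2 0 8; -5/13 0 12/13 -87/13; 0 0 0 1]
det M = 1/2; M⁻¹ = [12/13 0 -5/13 -15/13; 0 2 0 -16; 5/13 0 12/13 88/13; 0 0 0 1]
M⁻¹ · (18/13, 69/8, -803/130)ᵀ = (5/2, 5/4, 8/5)ᵀ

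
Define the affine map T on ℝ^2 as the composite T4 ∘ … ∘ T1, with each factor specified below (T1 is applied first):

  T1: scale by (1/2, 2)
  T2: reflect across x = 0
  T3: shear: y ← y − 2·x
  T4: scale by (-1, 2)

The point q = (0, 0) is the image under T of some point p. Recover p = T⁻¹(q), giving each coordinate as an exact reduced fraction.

p = (0, 0)

T1 = [1/2 0 0; 0 2 0; 0 0 1]
T2·T1 = [-1/2 0 0; 0 2 0; 0 0 1]
T3·…·T1 = [-1/2 0 0; 1 2 0; 0 0 1]
T4·…·T1 = [1/2 0 0; 2 4 0; 0 0 1]
det M = 2; M⁻¹ = [2 0 0; -1 1/4 0; 0 0 1]
M⁻¹ · (0, 0)ᵀ = (0, 0)ᵀ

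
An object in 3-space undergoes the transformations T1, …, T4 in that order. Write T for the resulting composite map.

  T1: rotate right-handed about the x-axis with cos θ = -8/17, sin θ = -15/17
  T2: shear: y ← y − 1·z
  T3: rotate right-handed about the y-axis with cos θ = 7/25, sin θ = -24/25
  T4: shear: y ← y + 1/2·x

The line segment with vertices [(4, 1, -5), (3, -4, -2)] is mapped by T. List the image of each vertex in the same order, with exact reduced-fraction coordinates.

T1 rotate right-handed about the x-axis with cos θ = -8/17, sin θ = -15/17: (4, 1, -5) → (4, -83/17, 25/17); (3, -4, -2) → (3, 2/17, 76/17)
T2 shear: y ← y − 1·z: (4, -83/17, 25/17) → (4, -108/17, 25/17); (3, 2/17, 76/17) → (3, -74/17, 76/17)
T3 rotate right-handed about the y-axis with cos θ = 7/25, sin θ = -24/25: (4, -108/17, 25/17) → (-124/425, -108/17, 1807/425); (3, -74/17, 76/17) → (-1467/425, -74/17, 1756/425)
T4 shear: y ← y + 1/2·x: (-124/425, -108/17, 1807/425) → (-124/425, -2762/425, 1807/425); (-1467/425, -74/17, 1756/425) → (-1467/425, -5167/850, 1756/425)

image vertices: (-124/425, -2762/425, 1807/425), (-1467/425, -5167/850, 1756/425)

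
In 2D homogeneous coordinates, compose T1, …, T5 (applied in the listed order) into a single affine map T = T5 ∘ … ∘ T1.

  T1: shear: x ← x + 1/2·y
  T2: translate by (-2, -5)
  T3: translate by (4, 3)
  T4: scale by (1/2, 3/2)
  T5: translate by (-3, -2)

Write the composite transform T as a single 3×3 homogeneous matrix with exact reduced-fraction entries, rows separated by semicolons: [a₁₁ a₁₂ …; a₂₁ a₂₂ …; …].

T = [1/2 1/4 -2; 0 3/2 -5; 0 0 1]

T1 = [1 1/2 0; 0 1 0; 0 0 1]
T2·T1 = [1 1/2 -2; 0 1 -5; 0 0 1]
T3·…·T1 = [1 1/2 2; 0 1 -2; 0 0 1]
T4·…·T1 = [1/2 1/4 1; 0 3/2 -3; 0 0 1]
T5·…·T1 = [1/2 1/4 -2; 0 3/2 -5; 0 0 1]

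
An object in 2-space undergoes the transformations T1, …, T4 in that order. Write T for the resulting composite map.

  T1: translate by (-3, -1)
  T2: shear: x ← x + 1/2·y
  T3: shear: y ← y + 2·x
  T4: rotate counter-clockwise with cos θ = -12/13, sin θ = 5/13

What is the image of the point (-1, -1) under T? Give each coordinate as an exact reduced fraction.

T1 translate by (-3, -1): (-1, -1) → (-4, -2)
T2 shear: x ← x + 1/2·y: (-4, -2) → (-5, -2)
T3 shear: y ← y + 2·x: (-5, -2) → (-5, -12)
T4 rotate counter-clockwise with cos θ = -12/13, sin θ = 5/13: (-5, -12) → (120/13, 119/13)

T(p) = (120/13, 119/13)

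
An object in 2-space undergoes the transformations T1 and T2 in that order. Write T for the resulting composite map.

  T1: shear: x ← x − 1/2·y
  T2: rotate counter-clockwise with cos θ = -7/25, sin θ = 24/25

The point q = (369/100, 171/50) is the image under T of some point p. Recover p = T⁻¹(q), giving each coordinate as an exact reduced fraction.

p = (0, -9/2)

T1 = [1 -1/2 0; 0 1 0; 0 0 1]
T2·T1 = [-7/25 -41/50 0; 24/25 -19/25 0; 0 0 1]
det M = 1; M⁻¹ = [-19/25 41/50 0; -24/25 -7/25 0; 0 0 1]
M⁻¹ · (369/100, 171/50)ᵀ = (0, -9/2)ᵀ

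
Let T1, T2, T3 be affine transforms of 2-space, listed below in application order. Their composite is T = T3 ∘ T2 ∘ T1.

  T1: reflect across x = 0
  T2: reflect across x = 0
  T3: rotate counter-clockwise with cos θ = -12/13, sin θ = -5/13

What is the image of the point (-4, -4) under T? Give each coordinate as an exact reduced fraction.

T(p) = (28/13, 68/13)

T1 reflect across x = 0: (-4, -4) → (4, -4)
T2 reflect across x = 0: (4, -4) → (-4, -4)
T3 rotate counter-clockwise with cos θ = -12/13, sin θ = -5/13: (-4, -4) → (28/13, 68/13)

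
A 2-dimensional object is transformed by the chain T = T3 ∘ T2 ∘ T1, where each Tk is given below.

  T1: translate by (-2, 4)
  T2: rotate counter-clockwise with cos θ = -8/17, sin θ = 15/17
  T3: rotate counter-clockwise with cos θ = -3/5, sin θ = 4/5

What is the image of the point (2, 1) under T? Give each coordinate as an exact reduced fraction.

T(p) = (77/17, -36/17)

T1 translate by (-2, 4): (2, 1) → (0, 5)
T2 rotate counter-clockwise with cos θ = -8/17, sin θ = 15/17: (0, 5) → (-75/17, -40/17)
T3 rotate counter-clockwise with cos θ = -3/5, sin θ = 4/5: (-75/17, -40/17) → (77/17, -36/17)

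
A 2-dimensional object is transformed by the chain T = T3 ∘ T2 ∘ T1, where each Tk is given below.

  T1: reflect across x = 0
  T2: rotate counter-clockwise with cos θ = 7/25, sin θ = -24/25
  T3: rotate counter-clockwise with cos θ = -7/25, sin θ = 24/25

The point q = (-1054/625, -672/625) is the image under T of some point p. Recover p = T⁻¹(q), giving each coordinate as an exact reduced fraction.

T1 = [-1 0 0; 0 1 0; 0 0 1]
T2·T1 = [-7/25 24/25 0; 24/25 7/25 0; 0 0 1]
T3·…·T1 = [-527/625 -336/625 0; -336/625 527/625 0; 0 0 1]
det M = -1; M⁻¹ = [-527/625 -336/625 0; -336/625 527/625 0; 0 0 1]
M⁻¹ · (-1054/625, -672/625)ᵀ = (2, 0)ᵀ

p = (2, 0)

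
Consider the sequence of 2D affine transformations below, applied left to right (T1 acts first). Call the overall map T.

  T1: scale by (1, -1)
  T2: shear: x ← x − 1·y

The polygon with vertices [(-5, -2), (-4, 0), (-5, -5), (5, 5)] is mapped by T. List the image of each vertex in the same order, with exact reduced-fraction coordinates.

image vertices: (-7, 2), (-4, 0), (-10, 5), (10, -5)

T1 scale by (1, -1): (-5, -2) → (-5, 2); (-4, 0) → (-4, 0); (-5, -5) → (-5, 5); (5, 5) → (5, -5)
T2 shear: x ← x − 1·y: (-5, 2) → (-7, 2); (-4, 0) → (-4, 0); (-5, 5) → (-10, 5); (5, -5) → (10, -5)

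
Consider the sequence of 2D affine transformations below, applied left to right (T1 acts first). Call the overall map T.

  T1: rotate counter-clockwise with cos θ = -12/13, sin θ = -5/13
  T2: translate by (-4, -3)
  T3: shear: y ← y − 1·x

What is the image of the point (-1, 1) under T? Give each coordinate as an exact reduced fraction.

T1 rotate counter-clockwise with cos θ = -12/13, sin θ = -5/13: (-1, 1) → (17/13, -7/13)
T2 translate by (-4, -3): (17/13, -7/13) → (-35/13, -46/13)
T3 shear: y ← y − 1·x: (-35/13, -46/13) → (-35/13, -11/13)

T(p) = (-35/13, -11/13)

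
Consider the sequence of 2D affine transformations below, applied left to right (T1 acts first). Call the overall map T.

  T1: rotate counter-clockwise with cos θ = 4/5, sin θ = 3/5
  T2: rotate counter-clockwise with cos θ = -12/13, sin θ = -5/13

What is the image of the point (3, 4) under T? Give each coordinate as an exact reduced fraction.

T1 rotate counter-clockwise with cos θ = 4/5, sin θ = 3/5: (3, 4) → (0, 5)
T2 rotate counter-clockwise with cos θ = -12/13, sin θ = -5/13: (0, 5) → (25/13, -60/13)

T(p) = (25/13, -60/13)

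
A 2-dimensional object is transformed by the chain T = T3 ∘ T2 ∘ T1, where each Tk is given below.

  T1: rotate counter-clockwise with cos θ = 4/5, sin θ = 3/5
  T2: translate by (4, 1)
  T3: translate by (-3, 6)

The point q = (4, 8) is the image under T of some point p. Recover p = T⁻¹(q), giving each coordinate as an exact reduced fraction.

T1 = [4/5 -3/5 0; 3/5 4/5 0; 0 0 1]
T2·T1 = [4/5 -3/5 4; 3/5 4/5 1; 0 0 1]
T3·…·T1 = [4/5 -3/5 1; 3/5 4/5 7; 0 0 1]
det M = 1; M⁻¹ = [4/5 3/5 -5; -3/5 4/5 -5; 0 0 1]
M⁻¹ · (4, 8)ᵀ = (3, -1)ᵀ

p = (3, -1)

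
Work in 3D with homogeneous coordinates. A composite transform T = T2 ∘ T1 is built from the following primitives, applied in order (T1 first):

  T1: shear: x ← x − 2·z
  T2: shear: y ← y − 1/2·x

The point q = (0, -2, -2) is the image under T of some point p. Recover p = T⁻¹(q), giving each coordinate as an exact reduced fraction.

T1 = [1 0 -2 0; 0 1 0 0; 0 0 1 0; 0 0 0 1]
T2·T1 = [1 0 -2 0; -1/2 1 1 0; 0 0 1 0; 0 0 0 1]
det M = 1; M⁻¹ = [1 0 2 0; 1/2 1 0 0; 0 0 1 0; 0 0 0 1]
M⁻¹ · (0, -2, -2)ᵀ = (-4, -2, -2)ᵀ

p = (-4, -2, -2)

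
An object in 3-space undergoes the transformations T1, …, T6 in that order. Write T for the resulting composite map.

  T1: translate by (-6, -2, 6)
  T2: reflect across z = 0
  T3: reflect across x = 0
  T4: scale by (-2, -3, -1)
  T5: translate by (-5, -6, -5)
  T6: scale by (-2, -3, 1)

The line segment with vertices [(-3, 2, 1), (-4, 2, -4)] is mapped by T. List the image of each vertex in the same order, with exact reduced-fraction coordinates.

image vertices: (46, 18, 2), (50, 18, -3)

T1 translate by (-6, -2, 6): (-3, 2, 1) → (-9, 0, 7); (-4, 2, -4) → (-10, 0, 2)
T2 reflect across z = 0: (-9, 0, 7) → (-9, 0, -7); (-10, 0, 2) → (-10, 0, -2)
T3 reflect across x = 0: (-9, 0, -7) → (9, 0, -7); (-10, 0, -2) → (10, 0, -2)
T4 scale by (-2, -3, -1): (9, 0, -7) → (-18, 0, 7); (10, 0, -2) → (-20, 0, 2)
T5 translate by (-5, -6, -5): (-18, 0, 7) → (-23, -6, 2); (-20, 0, 2) → (-25, -6, -3)
T6 scale by (-2, -3, 1): (-23, -6, 2) → (46, 18, 2); (-25, -6, -3) → (50, 18, -3)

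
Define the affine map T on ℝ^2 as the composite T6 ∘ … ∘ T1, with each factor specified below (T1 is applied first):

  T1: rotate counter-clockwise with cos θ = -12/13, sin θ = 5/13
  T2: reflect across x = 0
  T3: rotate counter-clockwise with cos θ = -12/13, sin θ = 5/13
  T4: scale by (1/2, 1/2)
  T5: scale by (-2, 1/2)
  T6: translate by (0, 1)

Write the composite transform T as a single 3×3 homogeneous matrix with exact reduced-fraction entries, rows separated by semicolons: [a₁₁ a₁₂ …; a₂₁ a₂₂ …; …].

T1 = [-12/13 -5/13 0; 5/13 -12/13 0; 0 0 1]
T2·T1 = [12/13 5/13 0; 5/13 -12/13 0; 0 0 1]
T3·…·T1 = [-1 0 0; 0 1 0; 0 0 1]
T4·…·T1 = [-1/2 0 0; 0 1/2 0; 0 0 1]
T5·…·T1 = [1 0 0; 0 1/4 0; 0 0 1]
T6·…·T1 = [1 0 0; 0 1/4 1; 0 0 1]

T = [1 0 0; 0 1/4 1; 0 0 1]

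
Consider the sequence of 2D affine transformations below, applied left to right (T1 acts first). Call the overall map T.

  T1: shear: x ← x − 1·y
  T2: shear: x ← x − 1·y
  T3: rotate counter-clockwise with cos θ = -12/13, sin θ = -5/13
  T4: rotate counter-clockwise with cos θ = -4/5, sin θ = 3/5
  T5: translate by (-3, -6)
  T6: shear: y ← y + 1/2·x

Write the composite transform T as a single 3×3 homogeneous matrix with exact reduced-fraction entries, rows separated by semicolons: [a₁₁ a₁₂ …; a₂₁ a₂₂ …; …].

T = [63/65 -22/13 -3; 31/130 8/13 -15/2; 0 0 1]

T1 = [1 -1 0; 0 1 0; 0 0 1]
T2·T1 = [1 -2 0; 0 1 0; 0 0 1]
T3·…·T1 = [-12/13 29/13 0; -5/13 -2/13 0; 0 0 1]
T4·…·T1 = [63/65 -22/13 0; -16/65 19/13 0; 0 0 1]
T5·…·T1 = [63/65 -22/13 -3; -16/65 19/13 -6; 0 0 1]
T6·…·T1 = [63/65 -22/13 -3; 31/130 8/13 -15/2; 0 0 1]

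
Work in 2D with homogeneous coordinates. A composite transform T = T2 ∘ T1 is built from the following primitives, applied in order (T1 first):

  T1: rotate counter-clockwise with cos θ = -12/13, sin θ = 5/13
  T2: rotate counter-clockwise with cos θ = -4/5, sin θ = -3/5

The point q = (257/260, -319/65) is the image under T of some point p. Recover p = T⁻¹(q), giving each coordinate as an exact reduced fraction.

T1 = [-12/13 -5/13 0; 5/13 -12/13 0; 0 0 1]
T2·T1 = [63/65 -16/65 0; 16/65 63/65 0; 0 0 1]
det M = 1; M⁻¹ = [63/65 16/65 0; -16/65 63/65 0; 0 0 1]
M⁻¹ · (257/260, -319/65)ᵀ = (-1/4, -5)ᵀ

p = (-1/4, -5)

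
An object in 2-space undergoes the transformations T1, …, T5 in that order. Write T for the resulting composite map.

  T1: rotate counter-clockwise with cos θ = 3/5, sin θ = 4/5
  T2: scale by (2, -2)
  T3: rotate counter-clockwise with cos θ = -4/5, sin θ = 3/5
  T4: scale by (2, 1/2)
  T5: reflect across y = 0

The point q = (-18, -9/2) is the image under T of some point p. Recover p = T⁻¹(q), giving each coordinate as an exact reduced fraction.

p = (9/2, -9/2)

T1 = [3/5 -4/5 0; 4/5 3/5 0; 0 0 1]
T2·T1 = [6/5 -8/5 0; -8/5 -6/5 0; 0 0 1]
T3·…·T1 = [0 2 0; 2 0 0; 0 0 1]
T4·…·T1 = [0 4 0; 1 0 0; 0 0 1]
T5·…·T1 = [0 4 0; -1 0 0; 0 0 1]
det M = 4; M⁻¹ = [0 -1 0; 1/4 0 0; 0 0 1]
M⁻¹ · (-18, -9/2)ᵀ = (9/2, -9/2)ᵀ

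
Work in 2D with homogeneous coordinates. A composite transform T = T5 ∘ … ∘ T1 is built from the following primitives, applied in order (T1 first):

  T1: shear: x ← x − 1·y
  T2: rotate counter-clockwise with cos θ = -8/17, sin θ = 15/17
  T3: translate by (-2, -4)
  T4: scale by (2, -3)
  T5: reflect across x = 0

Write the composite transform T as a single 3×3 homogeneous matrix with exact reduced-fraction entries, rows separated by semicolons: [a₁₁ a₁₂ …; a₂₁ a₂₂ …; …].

T = [16/17 14/17 4; -45/17 69/17 12; 0 0 1]

T1 = [1 -1 0; 0 1 0; 0 0 1]
T2·T1 = [-8/17 -7/17 0; 15/17 -23/17 0; 0 0 1]
T3·…·T1 = [-8/17 -7/17 -2; 15/17 -23/17 -4; 0 0 1]
T4·…·T1 = [-16/17 -14/17 -4; -45/17 69/17 12; 0 0 1]
T5·…·T1 = [16/17 14/17 4; -45/17 69/17 12; 0 0 1]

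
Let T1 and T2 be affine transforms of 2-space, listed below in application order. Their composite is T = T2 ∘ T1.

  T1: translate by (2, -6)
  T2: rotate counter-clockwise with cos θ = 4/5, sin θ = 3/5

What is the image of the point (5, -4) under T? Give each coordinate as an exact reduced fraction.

T(p) = (58/5, -19/5)

T1 translate by (2, -6): (5, -4) → (7, -10)
T2 rotate counter-clockwise with cos θ = 4/5, sin θ = 3/5: (7, -10) → (58/5, -19/5)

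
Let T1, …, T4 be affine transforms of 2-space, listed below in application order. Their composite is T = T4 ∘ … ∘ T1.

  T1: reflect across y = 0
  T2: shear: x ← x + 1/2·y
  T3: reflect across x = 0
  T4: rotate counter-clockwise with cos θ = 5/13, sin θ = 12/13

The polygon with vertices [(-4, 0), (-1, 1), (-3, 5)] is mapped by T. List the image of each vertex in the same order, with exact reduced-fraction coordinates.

image vertices: (20/13, 48/13), (3/2, 1), (175/26, 41/13)

T1 reflect across y = 0: (-4, 0) → (-4, 0); (-1, 1) → (-1, -1); (-3, 5) → (-3, -5)
T2 shear: x ← x + 1/2·y: (-4, 0) → (-4, 0); (-1, -1) → (-3/2, -1); (-3, -5) → (-11/2, -5)
T3 reflect across x = 0: (-4, 0) → (4, 0); (-3/2, -1) → (3/2, -1); (-11/2, -5) → (11/2, -5)
T4 rotate counter-clockwise with cos θ = 5/13, sin θ = 12/13: (4, 0) → (20/13, 48/13); (3/2, -1) → (3/2, 1); (11/2, -5) → (175/26, 41/13)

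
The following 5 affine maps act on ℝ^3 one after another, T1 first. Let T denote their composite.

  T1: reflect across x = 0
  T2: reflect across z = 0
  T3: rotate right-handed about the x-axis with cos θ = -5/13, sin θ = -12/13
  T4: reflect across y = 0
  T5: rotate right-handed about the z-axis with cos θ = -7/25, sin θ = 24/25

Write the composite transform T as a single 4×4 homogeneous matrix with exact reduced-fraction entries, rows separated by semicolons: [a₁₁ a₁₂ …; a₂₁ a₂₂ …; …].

T1 = [-1 0 0 0; 0 1 0 0; 0 0 1 0; 0 0 0 1]
T2·T1 = [-1 0 0 0; 0 1 0 0; 0 0 -1 0; 0 0 0 1]
T3·…·T1 = [-1 0 0 0; 0 -5/13 -12/13 0; 0 -12/13 5/13 0; 0 0 0 1]
T4·…·T1 = [-1 0 0 0; 0 5/13 12/13 0; 0 -12/13 5/13 0; 0 0 0 1]
T5·…·T1 = [7/25 -24/65 -288/325 0; -24/25 -7/65 -84/325 0; 0 -12/13 5/13 0; 0 0 0 1]

T = [7/25 -24/65 -288/325 0; -24/25 -7/65 -84/325 0; 0 -12/13 5/13 0; 0 0 0 1]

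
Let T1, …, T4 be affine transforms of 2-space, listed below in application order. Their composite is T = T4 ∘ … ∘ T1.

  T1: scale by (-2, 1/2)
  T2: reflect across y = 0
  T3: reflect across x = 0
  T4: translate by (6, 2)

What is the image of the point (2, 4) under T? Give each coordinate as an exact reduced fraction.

T1 scale by (-2, 1/2): (2, 4) → (-4, 2)
T2 reflect across y = 0: (-4, 2) → (-4, -2)
T3 reflect across x = 0: (-4, -2) → (4, -2)
T4 translate by (6, 2): (4, -2) → (10, 0)

T(p) = (10, 0)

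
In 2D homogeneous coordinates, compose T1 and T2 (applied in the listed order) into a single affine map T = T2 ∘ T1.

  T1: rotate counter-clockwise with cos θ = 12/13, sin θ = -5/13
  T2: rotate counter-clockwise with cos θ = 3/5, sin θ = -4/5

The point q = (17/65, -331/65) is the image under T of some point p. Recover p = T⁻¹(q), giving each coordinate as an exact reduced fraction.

p = (5, -1)

T1 = [12/13 5/13 0; -5/13 12/13 0; 0 0 1]
T2·T1 = [16/65 63/65 0; -63/65 16/65 0; 0 0 1]
det M = 1; M⁻¹ = [16/65 -63/65 0; 63/65 16/65 0; 0 0 1]
M⁻¹ · (17/65, -331/65)ᵀ = (5, -1)ᵀ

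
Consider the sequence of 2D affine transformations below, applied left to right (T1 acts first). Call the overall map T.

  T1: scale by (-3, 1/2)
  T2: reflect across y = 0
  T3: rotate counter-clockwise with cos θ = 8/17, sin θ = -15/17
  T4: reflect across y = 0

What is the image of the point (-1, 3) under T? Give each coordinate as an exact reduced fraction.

T1 scale by (-3, 1/2): (-1, 3) → (3, 3/2)
T2 reflect across y = 0: (3, 3/2) → (3, -3/2)
T3 rotate counter-clockwise with cos θ = 8/17, sin θ = -15/17: (3, -3/2) → (3/34, -57/17)
T4 reflect across y = 0: (3/34, -57/17) → (3/34, 57/17)

T(p) = (3/34, 57/17)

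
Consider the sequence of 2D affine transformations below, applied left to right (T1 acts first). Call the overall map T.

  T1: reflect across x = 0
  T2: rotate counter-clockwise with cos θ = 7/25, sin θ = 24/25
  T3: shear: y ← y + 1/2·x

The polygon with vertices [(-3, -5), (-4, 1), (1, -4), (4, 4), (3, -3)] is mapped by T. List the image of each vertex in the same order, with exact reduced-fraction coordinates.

image vertices: (141/25, 43/10), (4/25, 21/5), (89/25, -3/10), (-124/25, -26/5), (51/25, -27/10)

T1 reflect across x = 0: (-3, -5) → (3, -5); (-4, 1) → (4, 1); (1, -4) → (-1, -4); (4, 4) → (-4, 4); (3, -3) → (-3, -3)
T2 rotate counter-clockwise with cos θ = 7/25, sin θ = 24/25: (3, -5) → (141/25, 37/25); (4, 1) → (4/25, 103/25); (-1, -4) → (89/25, -52/25); (-4, 4) → (-124/25, -68/25); (-3, -3) → (51/25, -93/25)
T3 shear: y ← y + 1/2·x: (141/25, 37/25) → (141/25, 43/10); (4/25, 103/25) → (4/25, 21/5); (89/25, -52/25) → (89/25, -3/10); (-124/25, -68/25) → (-124/25, -26/5); (51/25, -93/25) → (51/25, -27/10)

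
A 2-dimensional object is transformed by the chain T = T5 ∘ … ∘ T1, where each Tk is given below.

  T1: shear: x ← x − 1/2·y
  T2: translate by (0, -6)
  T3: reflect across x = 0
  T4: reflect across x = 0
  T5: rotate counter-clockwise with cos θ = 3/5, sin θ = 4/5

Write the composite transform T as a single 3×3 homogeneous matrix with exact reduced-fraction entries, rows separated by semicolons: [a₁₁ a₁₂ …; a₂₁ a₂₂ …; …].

T = [3/5 -11/10 24/5; 4/5 1/5 -18/5; 0 0 1]

T1 = [1 -1/2 0; 0 1 0; 0 0 1]
T2·T1 = [1 -1/2 0; 0 1 -6; 0 0 1]
T3·…·T1 = [-1 1/2 0; 0 1 -6; 0 0 1]
T4·…·T1 = [1 -1/2 0; 0 1 -6; 0 0 1]
T5·…·T1 = [3/5 -11/10 24/5; 4/5 1/5 -18/5; 0 0 1]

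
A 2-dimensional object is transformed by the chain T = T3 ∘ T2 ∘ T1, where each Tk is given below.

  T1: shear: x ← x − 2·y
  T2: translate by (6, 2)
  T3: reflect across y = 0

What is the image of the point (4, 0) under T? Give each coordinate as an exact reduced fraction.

T1 shear: x ← x − 2·y: (4, 0) → (4, 0)
T2 translate by (6, 2): (4, 0) → (10, 2)
T3 reflect across y = 0: (10, 2) → (10, -2)

T(p) = (10, -2)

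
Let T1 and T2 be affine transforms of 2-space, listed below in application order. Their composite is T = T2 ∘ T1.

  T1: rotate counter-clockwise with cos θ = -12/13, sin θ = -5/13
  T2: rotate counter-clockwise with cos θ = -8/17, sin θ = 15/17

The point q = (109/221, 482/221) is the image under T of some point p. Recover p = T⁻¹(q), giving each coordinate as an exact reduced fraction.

T1 = [-12/13 5/13 0; -5/13 -12/13 0; 0 0 1]
T2·T1 = [171/221 140/221 0; -140/221 171/221 0; 0 0 1]
det M = 1; M⁻¹ = [171/221 -140/221 0; 140/221 171/221 0; 0 0 1]
M⁻¹ · (109/221, 482/221)ᵀ = (-1, 2)ᵀ

p = (-1, 2)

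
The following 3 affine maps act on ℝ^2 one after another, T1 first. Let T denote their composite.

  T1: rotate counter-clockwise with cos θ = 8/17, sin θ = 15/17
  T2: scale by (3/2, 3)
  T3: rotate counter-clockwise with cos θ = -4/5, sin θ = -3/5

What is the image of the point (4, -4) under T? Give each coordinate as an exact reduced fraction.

T(p) = (-60/17, -150/17)

T1 rotate counter-clockwise with cos θ = 8/17, sin θ = 15/17: (4, -4) → (92/17, 28/17)
T2 scale by (3/2, 3): (92/17, 28/17) → (138/17, 84/17)
T3 rotate counter-clockwise with cos θ = -4/5, sin θ = -3/5: (138/17, 84/17) → (-60/17, -150/17)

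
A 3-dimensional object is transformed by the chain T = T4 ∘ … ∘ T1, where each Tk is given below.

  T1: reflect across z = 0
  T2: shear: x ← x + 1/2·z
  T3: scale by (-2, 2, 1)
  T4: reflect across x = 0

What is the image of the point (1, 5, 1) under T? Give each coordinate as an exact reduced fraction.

T1 reflect across z = 0: (1, 5, 1) → (1, 5, -1)
T2 shear: x ← x + 1/2·z: (1, 5, -1) → (1/2, 5, -1)
T3 scale by (-2, 2, 1): (1/2, 5, -1) → (-1, 10, -1)
T4 reflect across x = 0: (-1, 10, -1) → (1, 10, -1)

T(p) = (1, 10, -1)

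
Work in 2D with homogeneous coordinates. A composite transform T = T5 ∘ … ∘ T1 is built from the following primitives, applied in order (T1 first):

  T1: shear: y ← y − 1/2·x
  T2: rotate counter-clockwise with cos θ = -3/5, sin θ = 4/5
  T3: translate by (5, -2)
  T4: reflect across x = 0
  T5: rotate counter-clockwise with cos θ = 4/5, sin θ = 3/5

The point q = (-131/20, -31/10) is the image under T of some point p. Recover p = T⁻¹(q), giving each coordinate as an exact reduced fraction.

p = (3/2, -3)

T1 = [1 0 0; -1/2 1 0; 0 0 1]
T2·T1 = [-1/5 -4/5 0; 11/10 -3/5 0; 0 0 1]
T3·…·T1 = [-1/5 -4/5 5; 11/10 -3/5 -2; 0 0 1]
T4·…·T1 = [1/5 4/5 -5; 11/10 -3/5 -2; 0 0 1]
T5·…·T1 = [-1/2 1 -14/5; 1 0 -23/5; 0 0 1]
det M = -1; M⁻¹ = [0 1 23/5; 1 1/2 51/10; 0 0 1]
M⁻¹ · (-131/20, -31/10)ᵀ = (3/2, -3)ᵀ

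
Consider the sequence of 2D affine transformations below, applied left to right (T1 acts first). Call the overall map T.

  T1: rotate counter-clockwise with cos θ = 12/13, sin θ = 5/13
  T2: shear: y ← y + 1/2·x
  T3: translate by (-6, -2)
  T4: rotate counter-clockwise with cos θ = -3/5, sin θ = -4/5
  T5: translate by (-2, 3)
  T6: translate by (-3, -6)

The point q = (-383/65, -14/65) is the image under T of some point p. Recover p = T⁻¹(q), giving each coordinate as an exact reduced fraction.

T1 = [12/13 -5/13 0; 5/13 12/13 0; 0 0 1]
T2·T1 = [12/13 -5/13 0; 11/13 19/26 0; 0 0 1]
T3·…·T1 = [12/13 -5/13 -6; 11/13 19/26 -2; 0 0 1]
T4·…·T1 = [8/65 53/65 2; -81/65 -17/130 6; 0 0 1]
T5·…·T1 = [8/65 53/65 0; -81/65 -17/130 9; 0 0 1]
T6·…·T1 = [8/65 53/65 -3; -81/65 -17/130 3; 0 0 1]
det M = 1; M⁻¹ = [-17/130 -53/65 267/130; 81/65 8/65 219/65; 0 0 1]
M⁻¹ · (-383/65, -14/65)ᵀ = (3, -4)ᵀ

p = (3, -4)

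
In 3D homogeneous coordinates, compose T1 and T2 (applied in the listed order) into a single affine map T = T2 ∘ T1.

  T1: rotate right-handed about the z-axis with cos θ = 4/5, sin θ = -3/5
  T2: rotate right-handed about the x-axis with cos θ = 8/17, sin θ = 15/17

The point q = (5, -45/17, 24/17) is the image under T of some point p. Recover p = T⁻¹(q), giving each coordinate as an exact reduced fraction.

T1 = [4/5 3/5 0 0; -3/5 4/5 0 0; 0 0 1 0; 0 0 0 1]
T2·T1 = [4/5 3/5 0 0; -24/85 32/85 -15/17 0; -9/17 12/17 8/17 0; 0 0 0 1]
det M = 1; M⁻¹ = [4/5 -24/85 -9/17 0; 3/5 32/85 12/17 0; 0 -15/17 8/17 0; 0 0 0 1]
M⁻¹ · (5, -45/17, 24/17)ᵀ = (4, 3, 3)ᵀ

p = (4, 3, 3)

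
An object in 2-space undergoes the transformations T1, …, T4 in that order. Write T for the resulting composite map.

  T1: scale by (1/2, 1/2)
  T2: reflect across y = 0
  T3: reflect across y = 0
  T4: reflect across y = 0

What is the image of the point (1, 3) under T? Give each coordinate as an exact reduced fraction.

T(p) = (1/2, -3/2)

T1 scale by (1/2, 1/2): (1, 3) → (1/2, 3/2)
T2 reflect across y = 0: (1/2, 3/2) → (1/2, -3/2)
T3 reflect across y = 0: (1/2, -3/2) → (1/2, 3/2)
T4 reflect across y = 0: (1/2, 3/2) → (1/2, -3/2)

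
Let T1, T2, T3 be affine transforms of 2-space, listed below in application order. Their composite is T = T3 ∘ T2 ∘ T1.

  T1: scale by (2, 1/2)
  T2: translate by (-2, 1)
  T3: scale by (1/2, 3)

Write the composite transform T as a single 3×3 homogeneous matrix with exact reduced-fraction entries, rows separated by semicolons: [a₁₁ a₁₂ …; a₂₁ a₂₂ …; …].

T = [1 0 -1; 0 3/2 3; 0 0 1]

T1 = [2 0 0; 0 1/2 0; 0 0 1]
T2·T1 = [2 0 -2; 0 1/2 1; 0 0 1]
T3·…·T1 = [1 0 -1; 0 3/2 3; 0 0 1]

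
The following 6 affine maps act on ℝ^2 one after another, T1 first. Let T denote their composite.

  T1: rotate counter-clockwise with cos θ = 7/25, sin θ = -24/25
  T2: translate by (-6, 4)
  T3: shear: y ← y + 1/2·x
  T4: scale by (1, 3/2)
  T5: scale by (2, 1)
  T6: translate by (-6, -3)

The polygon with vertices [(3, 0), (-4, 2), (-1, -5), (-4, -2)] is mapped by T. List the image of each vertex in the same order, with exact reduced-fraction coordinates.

image vertices: (-408/25, -519/100), (-82/5, 57/10), (-704/25, -597/100), (-602/25, 57/50)

T1 rotate counter-clockwise with cos θ = 7/25, sin θ = -24/25: (3, 0) → (21/25, -72/25); (-4, 2) → (4/5, 22/5); (-1, -5) → (-127/25, -11/25); (-4, -2) → (-76/25, 82/25)
T2 translate by (-6, 4): (21/25, -72/25) → (-129/25, 28/25); (4/5, 22/5) → (-26/5, 42/5); (-127/25, -11/25) → (-277/25, 89/25); (-76/25, 82/25) → (-226/25, 182/25)
T3 shear: y ← y + 1/2·x: (-129/25, 28/25) → (-129/25, -73/50); (-26/5, 42/5) → (-26/5, 29/5); (-277/25, 89/25) → (-277/25, -99/50); (-226/25, 182/25) → (-226/25, 69/25)
T4 scale by (1, 3/2): (-129/25, -73/50) → (-129/25, -219/100); (-26/5, 29/5) → (-26/5, 87/10); (-277/25, -99/50) → (-277/25, -297/100); (-226/25, 69/25) → (-226/25, 207/50)
T5 scale by (2, 1): (-129/25, -219/100) → (-258/25, -219/100); (-26/5, 87/10) → (-52/5, 87/10); (-277/25, -297/100) → (-554/25, -297/100); (-226/25, 207/50) → (-452/25, 207/50)
T6 translate by (-6, -3): (-258/25, -219/100) → (-408/25, -519/100); (-52/5, 87/10) → (-82/5, 57/10); (-554/25, -297/100) → (-704/25, -597/100); (-452/25, 207/50) → (-602/25, 57/50)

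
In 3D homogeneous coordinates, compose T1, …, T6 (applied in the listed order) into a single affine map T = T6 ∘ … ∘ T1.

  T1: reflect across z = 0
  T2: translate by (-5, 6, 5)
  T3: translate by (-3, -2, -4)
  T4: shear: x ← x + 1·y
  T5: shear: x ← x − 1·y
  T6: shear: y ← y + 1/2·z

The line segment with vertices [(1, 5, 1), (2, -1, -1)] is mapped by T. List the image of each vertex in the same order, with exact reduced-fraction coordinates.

image vertices: (-7, 9, 0), (-6, 4, 2)

T1 reflect across z = 0: (1, 5, 1) → (1, 5, -1); (2, -1, -1) → (2, -1, 1)
T2 translate by (-5, 6, 5): (1, 5, -1) → (-4, 11, 4); (2, -1, 1) → (-3, 5, 6)
T3 translate by (-3, -2, -4): (-4, 11, 4) → (-7, 9, 0); (-3, 5, 6) → (-6, 3, 2)
T4 shear: x ← x + 1·y: (-7, 9, 0) → (2, 9, 0); (-6, 3, 2) → (-3, 3, 2)
T5 shear: x ← x − 1·y: (2, 9, 0) → (-7, 9, 0); (-3, 3, 2) → (-6, 3, 2)
T6 shear: y ← y + 1/2·z: (-7, 9, 0) → (-7, 9, 0); (-6, 3, 2) → (-6, 4, 2)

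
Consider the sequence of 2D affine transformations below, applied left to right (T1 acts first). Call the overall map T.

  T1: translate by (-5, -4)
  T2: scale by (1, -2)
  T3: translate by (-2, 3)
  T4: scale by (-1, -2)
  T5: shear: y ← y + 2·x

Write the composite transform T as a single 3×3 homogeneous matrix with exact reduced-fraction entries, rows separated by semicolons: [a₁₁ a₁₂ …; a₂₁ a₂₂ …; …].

T = [-1 0 7; -2 4 -8; 0 0 1]

T1 = [1 0 -5; 0 1 -4; 0 0 1]
T2·T1 = [1 0 -5; 0 -2 8; 0 0 1]
T3·…·T1 = [1 0 -7; 0 -2 11; 0 0 1]
T4·…·T1 = [-1 0 7; 0 4 -22; 0 0 1]
T5·…·T1 = [-1 0 7; -2 4 -8; 0 0 1]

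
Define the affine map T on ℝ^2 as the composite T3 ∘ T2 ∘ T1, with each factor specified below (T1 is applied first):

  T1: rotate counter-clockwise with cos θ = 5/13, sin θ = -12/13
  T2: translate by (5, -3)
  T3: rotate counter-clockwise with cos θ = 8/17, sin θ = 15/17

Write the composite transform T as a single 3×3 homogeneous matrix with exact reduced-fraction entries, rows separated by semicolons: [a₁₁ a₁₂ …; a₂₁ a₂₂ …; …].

T1 = [5/13 12/13 0; -12/13 5/13 0; 0 0 1]
T2·T1 = [5/13 12/13 5; -12/13 5/13 -3; 0 0 1]
T3·…·T1 = [220/221 21/221 5; -21/221 220/221 3; 0 0 1]

T = [220/221 21/221 5; -21/221 220/221 3; 0 0 1]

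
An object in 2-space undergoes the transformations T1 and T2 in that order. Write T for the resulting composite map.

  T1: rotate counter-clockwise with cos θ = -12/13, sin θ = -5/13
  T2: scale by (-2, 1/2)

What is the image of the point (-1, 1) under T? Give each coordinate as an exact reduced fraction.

T(p) = (-34/13, -7/26)

T1 rotate counter-clockwise with cos θ = -12/13, sin θ = -5/13: (-1, 1) → (17/13, -7/13)
T2 scale by (-2, 1/2): (17/13, -7/13) → (-34/13, -7/26)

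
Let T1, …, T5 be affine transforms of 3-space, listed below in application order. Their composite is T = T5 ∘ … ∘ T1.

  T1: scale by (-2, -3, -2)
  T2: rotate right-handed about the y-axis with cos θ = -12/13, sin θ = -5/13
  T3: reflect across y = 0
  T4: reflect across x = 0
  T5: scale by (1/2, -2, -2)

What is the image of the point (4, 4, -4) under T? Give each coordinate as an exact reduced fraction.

T1 scale by (-2, -3, -2): (4, 4, -4) → (-8, -12, 8)
T2 rotate right-handed about the y-axis with cos θ = -12/13, sin θ = -5/13: (-8, -12, 8) → (56/13, -12, -136/13)
T3 reflect across y = 0: (56/13, -12, -136/13) → (56/13, 12, -136/13)
T4 reflect across x = 0: (56/13, 12, -136/13) → (-56/13, 12, -136/13)
T5 scale by (1/2, -2, -2): (-56/13, 12, -136/13) → (-28/13, -24, 272/13)

T(p) = (-28/13, -24, 272/13)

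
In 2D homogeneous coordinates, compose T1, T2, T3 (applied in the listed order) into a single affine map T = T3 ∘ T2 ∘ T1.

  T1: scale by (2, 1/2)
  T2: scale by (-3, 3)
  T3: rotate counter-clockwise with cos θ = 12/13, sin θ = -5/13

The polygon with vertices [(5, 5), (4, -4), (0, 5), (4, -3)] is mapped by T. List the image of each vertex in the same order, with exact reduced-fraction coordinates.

T1 scale by (2, 1/2): (5, 5) → (10, 5/2); (4, -4) → (8, -2); (0, 5) → (0, 5/2); (4, -3) → (8, -3/2)
T2 scale by (-3, 3): (10, 5/2) → (-30, 15/2); (8, -2) → (-24, -6); (0, 5/2) → (0, 15/2); (8, -3/2) → (-24, -9/2)
T3 rotate counter-clockwise with cos θ = 12/13, sin θ = -5/13: (-30, 15/2) → (-645/26, 240/13); (-24, -6) → (-318/13, 48/13); (0, 15/2) → (75/26, 90/13); (-24, -9/2) → (-621/26, 66/13)

image vertices: (-645/26, 240/13), (-318/13, 48/13), (75/26, 90/13), (-621/26, 66/13)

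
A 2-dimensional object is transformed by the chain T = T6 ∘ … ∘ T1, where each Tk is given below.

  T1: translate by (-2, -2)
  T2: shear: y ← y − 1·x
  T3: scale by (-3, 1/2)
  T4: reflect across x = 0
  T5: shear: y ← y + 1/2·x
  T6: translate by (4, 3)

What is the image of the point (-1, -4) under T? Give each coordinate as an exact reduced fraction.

T1 translate by (-2, -2): (-1, -4) → (-3, -6)
T2 shear: y ← y − 1·x: (-3, -6) → (-3, -3)
T3 scale by (-3, 1/2): (-3, -3) → (9, -3/2)
T4 reflect across x = 0: (9, -3/2) → (-9, -3/2)
T5 shear: y ← y + 1/2·x: (-9, -3/2) → (-9, -6)
T6 translate by (4, 3): (-9, -6) → (-5, -3)

T(p) = (-5, -3)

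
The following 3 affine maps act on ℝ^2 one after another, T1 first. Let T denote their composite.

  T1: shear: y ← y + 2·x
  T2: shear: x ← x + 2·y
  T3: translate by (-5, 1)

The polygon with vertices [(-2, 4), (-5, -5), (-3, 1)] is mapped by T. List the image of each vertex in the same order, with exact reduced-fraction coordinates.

image vertices: (-7, 1), (-40, -14), (-18, -4)

T1 shear: y ← y + 2·x: (-2, 4) → (-2, 0); (-5, -5) → (-5, -15); (-3, 1) → (-3, -5)
T2 shear: x ← x + 2·y: (-2, 0) → (-2, 0); (-5, -15) → (-35, -15); (-3, -5) → (-13, -5)
T3 translate by (-5, 1): (-2, 0) → (-7, 1); (-35, -15) → (-40, -14); (-13, -5) → (-18, -4)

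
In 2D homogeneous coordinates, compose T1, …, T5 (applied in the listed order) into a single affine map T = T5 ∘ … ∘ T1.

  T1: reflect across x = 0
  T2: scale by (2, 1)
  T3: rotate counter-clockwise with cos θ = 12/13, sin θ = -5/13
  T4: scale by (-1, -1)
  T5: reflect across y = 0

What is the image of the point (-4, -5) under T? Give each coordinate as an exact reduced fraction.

T(p) = (-71/13, -100/13)

T1 reflect across x = 0: (-4, -5) → (4, -5)
T2 scale by (2, 1): (4, -5) → (8, -5)
T3 rotate counter-clockwise with cos θ = 12/13, sin θ = -5/13: (8, -5) → (71/13, -100/13)
T4 scale by (-1, -1): (71/13, -100/13) → (-71/13, 100/13)
T5 reflect across y = 0: (-71/13, 100/13) → (-71/13, -100/13)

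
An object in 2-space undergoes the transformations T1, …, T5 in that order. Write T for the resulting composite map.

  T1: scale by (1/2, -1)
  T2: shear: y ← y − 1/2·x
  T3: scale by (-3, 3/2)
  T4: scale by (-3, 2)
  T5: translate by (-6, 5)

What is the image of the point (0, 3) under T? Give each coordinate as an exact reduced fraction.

T(p) = (-6, -4)

T1 scale by (1/2, -1): (0, 3) → (0, -3)
T2 shear: y ← y − 1/2·x: (0, -3) → (0, -3)
T3 scale by (-3, 3/2): (0, -3) → (0, -9/2)
T4 scale by (-3, 2): (0, -9/2) → (0, -9)
T5 translate by (-6, 5): (0, -9) → (-6, -4)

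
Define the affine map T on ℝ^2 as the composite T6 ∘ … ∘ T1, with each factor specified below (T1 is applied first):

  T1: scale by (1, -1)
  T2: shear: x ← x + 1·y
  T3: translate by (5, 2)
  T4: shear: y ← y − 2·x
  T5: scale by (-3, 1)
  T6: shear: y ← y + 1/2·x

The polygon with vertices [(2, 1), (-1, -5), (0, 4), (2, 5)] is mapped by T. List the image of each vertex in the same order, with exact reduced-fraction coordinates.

T1 scale by (1, -1): (2, 1) → (2, -1); (-1, -5) → (-1, 5); (0, 4) → (0, -4); (2, 5) → (2, -5)
T2 shear: x ← x + 1·y: (2, -1) → (1, -1); (-1, 5) → (4, 5); (0, -4) → (-4, -4); (2, -5) → (-3, -5)
T3 translate by (5, 2): (1, -1) → (6, 1); (4, 5) → (9, 7); (-4, -4) → (1, -2); (-3, -5) → (2, -3)
T4 shear: y ← y − 2·x: (6, 1) → (6, -11); (9, 7) → (9, -11); (1, -2) → (1, -4); (2, -3) → (2, -7)
T5 scale by (-3, 1): (6, -11) → (-18, -11); (9, -11) → (-27, -11); (1, -4) → (-3, -4); (2, -7) → (-6, -7)
T6 shear: y ← y + 1/2·x: (-18, -11) → (-18, -20); (-27, -11) → (-27, -49/2); (-3, -4) → (-3, -11/2); (-6, -7) → (-6, -10)

image vertices: (-18, -20), (-27, -49/2), (-3, -11/2), (-6, -10)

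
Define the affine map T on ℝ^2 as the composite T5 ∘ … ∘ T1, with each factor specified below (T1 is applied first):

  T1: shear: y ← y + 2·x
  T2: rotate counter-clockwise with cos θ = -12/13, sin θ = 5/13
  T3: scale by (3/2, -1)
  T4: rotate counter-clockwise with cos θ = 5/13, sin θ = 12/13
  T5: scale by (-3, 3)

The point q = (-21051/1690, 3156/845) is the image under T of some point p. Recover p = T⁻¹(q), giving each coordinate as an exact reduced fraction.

T1 = [1 0 0; 2 1 0; 0 0 1]
T2·T1 = [-22/13 -5/13 0; -19/13 -12/13 0; 0 0 1]
T3·…·T1 = [-33/13 -15/26 0; 19/13 12/13 0; 0 0 1]
T4·…·T1 = [-393/169 -363/338 0; -301/169 -30/169 0; 0 0 1]
T5·…·T1 = [1179/169 1089/338 0; -903/169 -90/169 0; 0 0 1]
det M = 27/2; M⁻¹ = [-20/507 -121/507 0; 602/1521 262/507 0; 0 0 1]
M⁻¹ · (-21051/1690, 3156/845)ᵀ = (-2/5, -3)ᵀ

p = (-2/5, -3)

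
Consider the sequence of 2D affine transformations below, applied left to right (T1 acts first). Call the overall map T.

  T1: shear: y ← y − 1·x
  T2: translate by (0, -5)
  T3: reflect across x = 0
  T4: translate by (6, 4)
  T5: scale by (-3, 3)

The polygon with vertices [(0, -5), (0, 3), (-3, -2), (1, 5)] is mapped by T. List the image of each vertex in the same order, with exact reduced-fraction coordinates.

T1 shear: y ← y − 1·x: (0, -5) → (0, -5); (0, 3) → (0, 3); (-3, -2) → (-3, 1); (1, 5) → (1, 4)
T2 translate by (0, -5): (0, -5) → (0, -10); (0, 3) → (0, -2); (-3, 1) → (-3, -4); (1, 4) → (1, -1)
T3 reflect across x = 0: (0, -10) → (0, -10); (0, -2) → (0, -2); (-3, -4) → (3, -4); (1, -1) → (-1, -1)
T4 translate by (6, 4): (0, -10) → (6, -6); (0, -2) → (6, 2); (3, -4) → (9, 0); (-1, -1) → (5, 3)
T5 scale by (-3, 3): (6, -6) → (-18, -18); (6, 2) → (-18, 6); (9, 0) → (-27, 0); (5, 3) → (-15, 9)

image vertices: (-18, -18), (-18, 6), (-27, 0), (-15, 9)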